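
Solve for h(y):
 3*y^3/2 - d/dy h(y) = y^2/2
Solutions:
 h(y) = C1 + 3*y^4/8 - y^3/6


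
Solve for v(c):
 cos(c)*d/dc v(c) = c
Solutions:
 v(c) = C1 + Integral(c/cos(c), c)


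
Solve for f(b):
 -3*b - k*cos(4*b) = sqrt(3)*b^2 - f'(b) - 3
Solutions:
 f(b) = C1 + sqrt(3)*b^3/3 + 3*b^2/2 - 3*b + k*sin(4*b)/4


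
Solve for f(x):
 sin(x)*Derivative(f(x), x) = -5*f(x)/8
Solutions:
 f(x) = C1*(cos(x) + 1)^(5/16)/(cos(x) - 1)^(5/16)


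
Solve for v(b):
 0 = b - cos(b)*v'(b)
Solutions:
 v(b) = C1 + Integral(b/cos(b), b)


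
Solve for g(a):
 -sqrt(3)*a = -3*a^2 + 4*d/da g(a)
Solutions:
 g(a) = C1 + a^3/4 - sqrt(3)*a^2/8


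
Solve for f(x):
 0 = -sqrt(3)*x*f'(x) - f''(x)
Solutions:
 f(x) = C1 + C2*erf(sqrt(2)*3^(1/4)*x/2)


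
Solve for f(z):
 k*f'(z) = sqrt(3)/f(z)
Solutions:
 f(z) = -sqrt(C1 + 2*sqrt(3)*z/k)
 f(z) = sqrt(C1 + 2*sqrt(3)*z/k)


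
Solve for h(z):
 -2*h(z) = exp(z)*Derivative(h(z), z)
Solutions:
 h(z) = C1*exp(2*exp(-z))


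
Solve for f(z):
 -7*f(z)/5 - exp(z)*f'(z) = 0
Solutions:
 f(z) = C1*exp(7*exp(-z)/5)


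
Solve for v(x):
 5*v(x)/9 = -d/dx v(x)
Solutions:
 v(x) = C1*exp(-5*x/9)


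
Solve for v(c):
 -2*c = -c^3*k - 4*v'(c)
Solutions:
 v(c) = C1 - c^4*k/16 + c^2/4


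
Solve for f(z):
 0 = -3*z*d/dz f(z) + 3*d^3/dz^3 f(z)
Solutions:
 f(z) = C1 + Integral(C2*airyai(z) + C3*airybi(z), z)


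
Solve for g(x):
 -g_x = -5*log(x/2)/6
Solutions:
 g(x) = C1 + 5*x*log(x)/6 - 5*x/6 - 5*x*log(2)/6


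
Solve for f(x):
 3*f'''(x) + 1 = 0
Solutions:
 f(x) = C1 + C2*x + C3*x^2 - x^3/18


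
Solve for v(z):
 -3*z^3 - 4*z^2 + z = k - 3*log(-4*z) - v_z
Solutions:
 v(z) = C1 + 3*z^4/4 + 4*z^3/3 - z^2/2 + z*(k - 6*log(2) + 3) - 3*z*log(-z)


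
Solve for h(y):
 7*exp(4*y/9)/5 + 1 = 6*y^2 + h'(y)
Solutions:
 h(y) = C1 - 2*y^3 + y + 63*exp(4*y/9)/20


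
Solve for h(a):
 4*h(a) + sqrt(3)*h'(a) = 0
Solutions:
 h(a) = C1*exp(-4*sqrt(3)*a/3)


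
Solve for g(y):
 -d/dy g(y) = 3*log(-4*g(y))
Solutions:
 Integral(1/(log(-_y) + 2*log(2)), (_y, g(y)))/3 = C1 - y


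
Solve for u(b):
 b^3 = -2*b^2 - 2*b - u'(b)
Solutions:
 u(b) = C1 - b^4/4 - 2*b^3/3 - b^2


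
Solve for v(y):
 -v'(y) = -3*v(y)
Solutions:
 v(y) = C1*exp(3*y)


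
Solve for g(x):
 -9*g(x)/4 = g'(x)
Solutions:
 g(x) = C1*exp(-9*x/4)


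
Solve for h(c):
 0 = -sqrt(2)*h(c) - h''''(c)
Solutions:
 h(c) = (C1*sin(2^(5/8)*c/2) + C2*cos(2^(5/8)*c/2))*exp(-2^(5/8)*c/2) + (C3*sin(2^(5/8)*c/2) + C4*cos(2^(5/8)*c/2))*exp(2^(5/8)*c/2)


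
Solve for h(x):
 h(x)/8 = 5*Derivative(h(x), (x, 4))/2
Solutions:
 h(x) = C1*exp(-sqrt(2)*5^(3/4)*x/10) + C2*exp(sqrt(2)*5^(3/4)*x/10) + C3*sin(sqrt(2)*5^(3/4)*x/10) + C4*cos(sqrt(2)*5^(3/4)*x/10)


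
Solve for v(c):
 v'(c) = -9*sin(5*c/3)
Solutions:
 v(c) = C1 + 27*cos(5*c/3)/5


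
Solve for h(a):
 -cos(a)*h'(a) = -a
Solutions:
 h(a) = C1 + Integral(a/cos(a), a)


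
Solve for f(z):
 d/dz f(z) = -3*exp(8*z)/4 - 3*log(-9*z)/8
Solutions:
 f(z) = C1 - 3*z*log(-z)/8 + 3*z*(1 - 2*log(3))/8 - 3*exp(8*z)/32


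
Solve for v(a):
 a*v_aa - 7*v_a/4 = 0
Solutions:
 v(a) = C1 + C2*a^(11/4)


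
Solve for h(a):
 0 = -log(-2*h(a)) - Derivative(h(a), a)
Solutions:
 Integral(1/(log(-_y) + log(2)), (_y, h(a))) = C1 - a


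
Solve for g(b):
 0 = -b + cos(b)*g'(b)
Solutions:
 g(b) = C1 + Integral(b/cos(b), b)


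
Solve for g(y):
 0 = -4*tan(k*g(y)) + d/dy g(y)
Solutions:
 g(y) = Piecewise((-asin(exp(C1*k + 4*k*y))/k + pi/k, Ne(k, 0)), (nan, True))
 g(y) = Piecewise((asin(exp(C1*k + 4*k*y))/k, Ne(k, 0)), (nan, True))


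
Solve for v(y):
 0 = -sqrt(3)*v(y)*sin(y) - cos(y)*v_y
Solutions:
 v(y) = C1*cos(y)^(sqrt(3))


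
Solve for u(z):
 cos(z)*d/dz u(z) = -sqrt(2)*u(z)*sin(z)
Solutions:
 u(z) = C1*cos(z)^(sqrt(2))


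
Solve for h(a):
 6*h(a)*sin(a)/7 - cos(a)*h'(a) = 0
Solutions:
 h(a) = C1/cos(a)^(6/7)


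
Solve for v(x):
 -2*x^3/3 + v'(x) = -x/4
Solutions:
 v(x) = C1 + x^4/6 - x^2/8


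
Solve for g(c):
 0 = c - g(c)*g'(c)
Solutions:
 g(c) = -sqrt(C1 + c^2)
 g(c) = sqrt(C1 + c^2)


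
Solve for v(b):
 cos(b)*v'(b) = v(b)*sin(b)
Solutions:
 v(b) = C1/cos(b)


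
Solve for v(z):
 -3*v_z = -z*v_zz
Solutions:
 v(z) = C1 + C2*z^4


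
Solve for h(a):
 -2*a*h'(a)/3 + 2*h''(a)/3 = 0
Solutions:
 h(a) = C1 + C2*erfi(sqrt(2)*a/2)


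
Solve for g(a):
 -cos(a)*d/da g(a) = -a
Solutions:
 g(a) = C1 + Integral(a/cos(a), a)


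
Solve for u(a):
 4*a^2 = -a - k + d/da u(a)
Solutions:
 u(a) = C1 + 4*a^3/3 + a^2/2 + a*k


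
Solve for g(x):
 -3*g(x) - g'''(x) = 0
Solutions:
 g(x) = C3*exp(-3^(1/3)*x) + (C1*sin(3^(5/6)*x/2) + C2*cos(3^(5/6)*x/2))*exp(3^(1/3)*x/2)


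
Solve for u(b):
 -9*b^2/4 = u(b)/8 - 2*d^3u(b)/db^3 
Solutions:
 u(b) = C3*exp(2^(2/3)*b/4) - 18*b^2 + (C1*sin(2^(2/3)*sqrt(3)*b/8) + C2*cos(2^(2/3)*sqrt(3)*b/8))*exp(-2^(2/3)*b/8)


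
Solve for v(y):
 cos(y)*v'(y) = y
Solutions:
 v(y) = C1 + Integral(y/cos(y), y)


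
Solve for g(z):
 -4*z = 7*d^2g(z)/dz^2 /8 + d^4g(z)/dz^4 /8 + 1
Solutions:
 g(z) = C1 + C2*z + C3*sin(sqrt(7)*z) + C4*cos(sqrt(7)*z) - 16*z^3/21 - 4*z^2/7


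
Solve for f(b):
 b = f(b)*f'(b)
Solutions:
 f(b) = -sqrt(C1 + b^2)
 f(b) = sqrt(C1 + b^2)


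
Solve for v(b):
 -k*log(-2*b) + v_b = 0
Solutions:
 v(b) = C1 + b*k*log(-b) + b*k*(-1 + log(2))


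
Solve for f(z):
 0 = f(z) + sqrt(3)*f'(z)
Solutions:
 f(z) = C1*exp(-sqrt(3)*z/3)


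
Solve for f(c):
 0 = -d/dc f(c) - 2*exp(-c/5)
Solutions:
 f(c) = C1 + 10*exp(-c/5)


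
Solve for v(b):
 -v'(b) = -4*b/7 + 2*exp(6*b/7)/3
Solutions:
 v(b) = C1 + 2*b^2/7 - 7*exp(6*b/7)/9


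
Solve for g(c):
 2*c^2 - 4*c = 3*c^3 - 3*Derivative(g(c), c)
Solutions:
 g(c) = C1 + c^4/4 - 2*c^3/9 + 2*c^2/3


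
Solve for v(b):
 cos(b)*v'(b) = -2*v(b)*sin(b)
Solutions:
 v(b) = C1*cos(b)^2


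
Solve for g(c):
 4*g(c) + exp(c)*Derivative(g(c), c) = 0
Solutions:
 g(c) = C1*exp(4*exp(-c))


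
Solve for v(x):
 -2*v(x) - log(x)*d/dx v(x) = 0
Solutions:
 v(x) = C1*exp(-2*li(x))


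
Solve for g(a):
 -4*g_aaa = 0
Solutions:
 g(a) = C1 + C2*a + C3*a^2


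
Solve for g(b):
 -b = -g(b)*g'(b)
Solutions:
 g(b) = -sqrt(C1 + b^2)
 g(b) = sqrt(C1 + b^2)


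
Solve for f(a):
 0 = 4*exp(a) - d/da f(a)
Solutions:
 f(a) = C1 + 4*exp(a)


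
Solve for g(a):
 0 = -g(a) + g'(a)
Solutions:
 g(a) = C1*exp(a)


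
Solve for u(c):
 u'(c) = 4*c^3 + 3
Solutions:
 u(c) = C1 + c^4 + 3*c


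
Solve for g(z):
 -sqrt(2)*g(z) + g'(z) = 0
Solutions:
 g(z) = C1*exp(sqrt(2)*z)


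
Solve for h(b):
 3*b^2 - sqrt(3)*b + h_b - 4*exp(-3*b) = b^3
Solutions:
 h(b) = C1 + b^4/4 - b^3 + sqrt(3)*b^2/2 - 4*exp(-3*b)/3


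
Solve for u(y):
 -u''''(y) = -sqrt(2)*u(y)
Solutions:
 u(y) = C1*exp(-2^(1/8)*y) + C2*exp(2^(1/8)*y) + C3*sin(2^(1/8)*y) + C4*cos(2^(1/8)*y)


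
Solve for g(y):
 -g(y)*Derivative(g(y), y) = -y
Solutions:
 g(y) = -sqrt(C1 + y^2)
 g(y) = sqrt(C1 + y^2)


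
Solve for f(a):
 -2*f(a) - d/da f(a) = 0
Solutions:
 f(a) = C1*exp(-2*a)


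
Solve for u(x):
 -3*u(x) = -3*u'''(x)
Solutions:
 u(x) = C3*exp(x) + (C1*sin(sqrt(3)*x/2) + C2*cos(sqrt(3)*x/2))*exp(-x/2)


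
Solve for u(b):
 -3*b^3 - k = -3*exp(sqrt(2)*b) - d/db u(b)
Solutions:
 u(b) = C1 + 3*b^4/4 + b*k - 3*sqrt(2)*exp(sqrt(2)*b)/2


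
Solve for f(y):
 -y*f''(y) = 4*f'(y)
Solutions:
 f(y) = C1 + C2/y^3


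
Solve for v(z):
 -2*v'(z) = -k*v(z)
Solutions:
 v(z) = C1*exp(k*z/2)


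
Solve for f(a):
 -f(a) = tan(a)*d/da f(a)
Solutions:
 f(a) = C1/sin(a)


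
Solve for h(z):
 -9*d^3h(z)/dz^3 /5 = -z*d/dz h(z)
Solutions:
 h(z) = C1 + Integral(C2*airyai(15^(1/3)*z/3) + C3*airybi(15^(1/3)*z/3), z)


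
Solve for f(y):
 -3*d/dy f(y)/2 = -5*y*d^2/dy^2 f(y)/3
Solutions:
 f(y) = C1 + C2*y^(19/10)


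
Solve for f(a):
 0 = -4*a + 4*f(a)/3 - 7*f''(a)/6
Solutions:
 f(a) = C1*exp(-2*sqrt(14)*a/7) + C2*exp(2*sqrt(14)*a/7) + 3*a


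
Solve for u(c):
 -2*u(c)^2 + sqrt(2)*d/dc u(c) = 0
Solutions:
 u(c) = -1/(C1 + sqrt(2)*c)


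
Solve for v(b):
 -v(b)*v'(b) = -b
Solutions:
 v(b) = -sqrt(C1 + b^2)
 v(b) = sqrt(C1 + b^2)


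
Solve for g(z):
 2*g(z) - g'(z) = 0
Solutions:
 g(z) = C1*exp(2*z)


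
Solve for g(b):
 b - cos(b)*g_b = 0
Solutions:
 g(b) = C1 + Integral(b/cos(b), b)


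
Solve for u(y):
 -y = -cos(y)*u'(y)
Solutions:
 u(y) = C1 + Integral(y/cos(y), y)


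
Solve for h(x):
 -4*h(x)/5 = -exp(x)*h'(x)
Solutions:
 h(x) = C1*exp(-4*exp(-x)/5)


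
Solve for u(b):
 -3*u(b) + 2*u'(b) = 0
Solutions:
 u(b) = C1*exp(3*b/2)


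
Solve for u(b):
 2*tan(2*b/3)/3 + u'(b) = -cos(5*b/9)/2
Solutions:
 u(b) = C1 + log(cos(2*b/3)) - 9*sin(5*b/9)/10


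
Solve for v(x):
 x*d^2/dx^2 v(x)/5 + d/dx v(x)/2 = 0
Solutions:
 v(x) = C1 + C2/x^(3/2)


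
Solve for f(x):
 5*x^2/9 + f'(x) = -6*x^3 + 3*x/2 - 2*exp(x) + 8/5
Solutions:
 f(x) = C1 - 3*x^4/2 - 5*x^3/27 + 3*x^2/4 + 8*x/5 - 2*exp(x)


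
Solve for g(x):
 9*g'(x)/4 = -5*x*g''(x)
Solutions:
 g(x) = C1 + C2*x^(11/20)


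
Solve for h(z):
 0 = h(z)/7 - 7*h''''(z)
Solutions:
 h(z) = C1*exp(-sqrt(7)*z/7) + C2*exp(sqrt(7)*z/7) + C3*sin(sqrt(7)*z/7) + C4*cos(sqrt(7)*z/7)


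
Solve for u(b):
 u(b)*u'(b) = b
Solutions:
 u(b) = -sqrt(C1 + b^2)
 u(b) = sqrt(C1 + b^2)


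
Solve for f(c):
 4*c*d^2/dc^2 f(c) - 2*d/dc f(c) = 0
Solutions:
 f(c) = C1 + C2*c^(3/2)


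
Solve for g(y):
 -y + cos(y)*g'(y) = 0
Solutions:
 g(y) = C1 + Integral(y/cos(y), y)


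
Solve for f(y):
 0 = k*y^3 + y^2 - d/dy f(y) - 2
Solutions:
 f(y) = C1 + k*y^4/4 + y^3/3 - 2*y


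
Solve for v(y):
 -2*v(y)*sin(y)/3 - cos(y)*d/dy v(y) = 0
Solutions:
 v(y) = C1*cos(y)^(2/3)


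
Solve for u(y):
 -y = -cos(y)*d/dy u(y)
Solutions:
 u(y) = C1 + Integral(y/cos(y), y)


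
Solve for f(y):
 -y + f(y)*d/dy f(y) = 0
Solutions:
 f(y) = -sqrt(C1 + y^2)
 f(y) = sqrt(C1 + y^2)


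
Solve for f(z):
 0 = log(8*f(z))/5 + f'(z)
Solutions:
 5*Integral(1/(log(_y) + 3*log(2)), (_y, f(z))) = C1 - z


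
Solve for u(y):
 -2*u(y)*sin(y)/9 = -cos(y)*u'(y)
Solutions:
 u(y) = C1/cos(y)^(2/9)


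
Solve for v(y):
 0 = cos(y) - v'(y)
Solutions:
 v(y) = C1 + sin(y)


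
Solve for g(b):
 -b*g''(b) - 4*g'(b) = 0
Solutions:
 g(b) = C1 + C2/b^3


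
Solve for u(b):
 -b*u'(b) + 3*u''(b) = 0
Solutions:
 u(b) = C1 + C2*erfi(sqrt(6)*b/6)


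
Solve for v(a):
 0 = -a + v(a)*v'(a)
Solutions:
 v(a) = -sqrt(C1 + a^2)
 v(a) = sqrt(C1 + a^2)


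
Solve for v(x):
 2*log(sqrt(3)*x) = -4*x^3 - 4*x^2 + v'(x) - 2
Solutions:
 v(x) = C1 + x^4 + 4*x^3/3 + 2*x*log(x) + x*log(3)


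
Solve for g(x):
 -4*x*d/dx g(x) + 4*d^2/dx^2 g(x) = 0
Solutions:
 g(x) = C1 + C2*erfi(sqrt(2)*x/2)


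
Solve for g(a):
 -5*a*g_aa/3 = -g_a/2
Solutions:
 g(a) = C1 + C2*a^(13/10)


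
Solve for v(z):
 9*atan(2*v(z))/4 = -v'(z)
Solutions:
 Integral(1/atan(2*_y), (_y, v(z))) = C1 - 9*z/4


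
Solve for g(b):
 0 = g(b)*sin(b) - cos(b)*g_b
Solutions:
 g(b) = C1/cos(b)


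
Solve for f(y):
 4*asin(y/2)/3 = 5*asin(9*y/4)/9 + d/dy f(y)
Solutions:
 f(y) = C1 + 4*y*asin(y/2)/3 - 5*y*asin(9*y/4)/9 + 4*sqrt(4 - y^2)/3 - 5*sqrt(16 - 81*y^2)/81


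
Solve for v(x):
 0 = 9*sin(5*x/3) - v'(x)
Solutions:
 v(x) = C1 - 27*cos(5*x/3)/5


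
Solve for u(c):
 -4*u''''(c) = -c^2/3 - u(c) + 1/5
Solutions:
 u(c) = C1*exp(-sqrt(2)*c/2) + C2*exp(sqrt(2)*c/2) + C3*sin(sqrt(2)*c/2) + C4*cos(sqrt(2)*c/2) - c^2/3 + 1/5


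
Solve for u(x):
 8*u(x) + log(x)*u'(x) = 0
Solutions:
 u(x) = C1*exp(-8*li(x))


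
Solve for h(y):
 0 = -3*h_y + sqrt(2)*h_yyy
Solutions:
 h(y) = C1 + C2*exp(-2^(3/4)*sqrt(3)*y/2) + C3*exp(2^(3/4)*sqrt(3)*y/2)


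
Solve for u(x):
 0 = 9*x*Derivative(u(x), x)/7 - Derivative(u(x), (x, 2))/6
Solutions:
 u(x) = C1 + C2*erfi(3*sqrt(21)*x/7)


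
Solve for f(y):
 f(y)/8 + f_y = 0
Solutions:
 f(y) = C1*exp(-y/8)


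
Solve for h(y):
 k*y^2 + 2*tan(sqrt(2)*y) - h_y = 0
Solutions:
 h(y) = C1 + k*y^3/3 - sqrt(2)*log(cos(sqrt(2)*y))


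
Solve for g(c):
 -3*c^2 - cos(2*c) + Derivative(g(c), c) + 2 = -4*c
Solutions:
 g(c) = C1 + c^3 - 2*c^2 - 2*c + sin(2*c)/2


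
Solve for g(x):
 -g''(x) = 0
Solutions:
 g(x) = C1 + C2*x


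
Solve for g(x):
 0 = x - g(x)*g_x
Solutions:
 g(x) = -sqrt(C1 + x^2)
 g(x) = sqrt(C1 + x^2)


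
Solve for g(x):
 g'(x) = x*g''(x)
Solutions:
 g(x) = C1 + C2*x^2


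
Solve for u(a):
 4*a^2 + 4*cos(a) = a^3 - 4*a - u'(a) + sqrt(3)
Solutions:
 u(a) = C1 + a^4/4 - 4*a^3/3 - 2*a^2 + sqrt(3)*a - 4*sin(a)


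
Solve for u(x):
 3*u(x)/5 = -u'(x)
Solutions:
 u(x) = C1*exp(-3*x/5)


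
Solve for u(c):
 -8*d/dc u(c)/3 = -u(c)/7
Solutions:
 u(c) = C1*exp(3*c/56)


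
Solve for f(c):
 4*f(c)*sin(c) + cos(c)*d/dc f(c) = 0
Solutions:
 f(c) = C1*cos(c)^4


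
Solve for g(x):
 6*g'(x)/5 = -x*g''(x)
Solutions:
 g(x) = C1 + C2/x^(1/5)


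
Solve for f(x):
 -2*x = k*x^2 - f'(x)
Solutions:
 f(x) = C1 + k*x^3/3 + x^2


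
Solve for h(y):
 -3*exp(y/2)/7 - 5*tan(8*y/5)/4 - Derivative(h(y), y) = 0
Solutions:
 h(y) = C1 - 6*exp(y/2)/7 + 25*log(cos(8*y/5))/32


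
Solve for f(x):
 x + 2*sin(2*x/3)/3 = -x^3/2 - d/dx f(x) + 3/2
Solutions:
 f(x) = C1 - x^4/8 - x^2/2 + 3*x/2 + cos(2*x/3)


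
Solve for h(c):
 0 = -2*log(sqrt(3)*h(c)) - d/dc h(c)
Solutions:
 Integral(1/(2*log(_y) + log(3)), (_y, h(c))) = C1 - c


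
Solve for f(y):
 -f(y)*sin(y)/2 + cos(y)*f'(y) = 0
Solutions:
 f(y) = C1/sqrt(cos(y))


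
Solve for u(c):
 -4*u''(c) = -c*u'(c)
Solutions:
 u(c) = C1 + C2*erfi(sqrt(2)*c/4)


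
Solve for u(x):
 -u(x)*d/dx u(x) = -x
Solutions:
 u(x) = -sqrt(C1 + x^2)
 u(x) = sqrt(C1 + x^2)


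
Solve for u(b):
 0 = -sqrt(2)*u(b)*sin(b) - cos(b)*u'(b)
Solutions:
 u(b) = C1*cos(b)^(sqrt(2))


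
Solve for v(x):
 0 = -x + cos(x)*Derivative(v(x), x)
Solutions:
 v(x) = C1 + Integral(x/cos(x), x)


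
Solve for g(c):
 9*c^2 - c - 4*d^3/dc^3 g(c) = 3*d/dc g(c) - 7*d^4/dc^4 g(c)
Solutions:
 g(c) = C1 + C4*exp(c) + c^3 - c^2/6 - 8*c + (C2*sin(5*sqrt(3)*c/14) + C3*cos(5*sqrt(3)*c/14))*exp(-3*c/14)


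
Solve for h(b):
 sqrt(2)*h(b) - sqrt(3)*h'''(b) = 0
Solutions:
 h(b) = C3*exp(2^(1/6)*3^(5/6)*b/3) + (C1*sin(2^(1/6)*3^(1/3)*b/2) + C2*cos(2^(1/6)*3^(1/3)*b/2))*exp(-2^(1/6)*3^(5/6)*b/6)


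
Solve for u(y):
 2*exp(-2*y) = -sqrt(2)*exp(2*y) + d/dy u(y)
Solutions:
 u(y) = C1 + sqrt(2)*exp(2*y)/2 - exp(-2*y)


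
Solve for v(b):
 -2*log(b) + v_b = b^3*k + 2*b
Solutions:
 v(b) = C1 + b^4*k/4 + b^2 + 2*b*log(b) - 2*b


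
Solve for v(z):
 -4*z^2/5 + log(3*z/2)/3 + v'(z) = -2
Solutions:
 v(z) = C1 + 4*z^3/15 - z*log(z)/3 - 5*z/3 - z*log(3)/3 + z*log(2)/3


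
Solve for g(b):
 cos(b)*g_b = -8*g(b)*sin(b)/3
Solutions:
 g(b) = C1*cos(b)^(8/3)


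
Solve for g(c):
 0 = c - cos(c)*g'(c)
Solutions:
 g(c) = C1 + Integral(c/cos(c), c)


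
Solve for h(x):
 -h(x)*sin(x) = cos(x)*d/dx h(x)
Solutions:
 h(x) = C1*cos(x)


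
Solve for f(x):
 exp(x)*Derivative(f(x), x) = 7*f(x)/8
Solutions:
 f(x) = C1*exp(-7*exp(-x)/8)


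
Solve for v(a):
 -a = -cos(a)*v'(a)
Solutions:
 v(a) = C1 + Integral(a/cos(a), a)


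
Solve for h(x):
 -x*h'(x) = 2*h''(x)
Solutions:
 h(x) = C1 + C2*erf(x/2)


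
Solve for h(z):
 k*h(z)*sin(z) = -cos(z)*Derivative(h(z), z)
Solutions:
 h(z) = C1*exp(k*log(cos(z)))


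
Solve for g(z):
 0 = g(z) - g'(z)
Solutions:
 g(z) = C1*exp(z)


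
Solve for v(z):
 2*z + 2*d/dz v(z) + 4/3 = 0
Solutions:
 v(z) = C1 - z^2/2 - 2*z/3


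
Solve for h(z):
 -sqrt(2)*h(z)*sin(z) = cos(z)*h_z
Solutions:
 h(z) = C1*cos(z)^(sqrt(2))


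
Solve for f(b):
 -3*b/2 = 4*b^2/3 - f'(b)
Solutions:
 f(b) = C1 + 4*b^3/9 + 3*b^2/4


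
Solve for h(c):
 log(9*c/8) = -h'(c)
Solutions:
 h(c) = C1 - c*log(c) + c*log(8/9) + c


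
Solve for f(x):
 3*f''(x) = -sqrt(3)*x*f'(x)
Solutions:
 f(x) = C1 + C2*erf(sqrt(2)*3^(3/4)*x/6)


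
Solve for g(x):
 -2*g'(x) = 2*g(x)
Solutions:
 g(x) = C1*exp(-x)


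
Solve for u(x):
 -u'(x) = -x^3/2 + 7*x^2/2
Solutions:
 u(x) = C1 + x^4/8 - 7*x^3/6


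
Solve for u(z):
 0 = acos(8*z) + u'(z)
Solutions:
 u(z) = C1 - z*acos(8*z) + sqrt(1 - 64*z^2)/8


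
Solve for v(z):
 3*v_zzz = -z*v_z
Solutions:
 v(z) = C1 + Integral(C2*airyai(-3^(2/3)*z/3) + C3*airybi(-3^(2/3)*z/3), z)


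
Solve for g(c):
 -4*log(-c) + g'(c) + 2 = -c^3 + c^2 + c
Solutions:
 g(c) = C1 - c^4/4 + c^3/3 + c^2/2 + 4*c*log(-c) - 6*c


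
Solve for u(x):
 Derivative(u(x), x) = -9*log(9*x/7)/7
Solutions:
 u(x) = C1 - 9*x*log(x)/7 - 18*x*log(3)/7 + 9*x/7 + 9*x*log(7)/7


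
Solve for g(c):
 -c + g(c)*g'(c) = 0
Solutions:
 g(c) = -sqrt(C1 + c^2)
 g(c) = sqrt(C1 + c^2)


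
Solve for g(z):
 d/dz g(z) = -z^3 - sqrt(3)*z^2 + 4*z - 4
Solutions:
 g(z) = C1 - z^4/4 - sqrt(3)*z^3/3 + 2*z^2 - 4*z


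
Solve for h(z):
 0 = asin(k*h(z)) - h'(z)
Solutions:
 Integral(1/asin(_y*k), (_y, h(z))) = C1 + z


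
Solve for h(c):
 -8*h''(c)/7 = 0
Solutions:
 h(c) = C1 + C2*c


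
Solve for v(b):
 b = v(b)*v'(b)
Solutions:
 v(b) = -sqrt(C1 + b^2)
 v(b) = sqrt(C1 + b^2)


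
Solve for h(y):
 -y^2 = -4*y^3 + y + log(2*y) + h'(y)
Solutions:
 h(y) = C1 + y^4 - y^3/3 - y^2/2 - y*log(y) - y*log(2) + y


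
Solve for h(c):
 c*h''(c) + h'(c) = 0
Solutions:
 h(c) = C1 + C2*log(c)


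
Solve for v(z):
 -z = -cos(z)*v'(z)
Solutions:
 v(z) = C1 + Integral(z/cos(z), z)


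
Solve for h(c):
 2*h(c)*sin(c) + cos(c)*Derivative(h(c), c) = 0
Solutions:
 h(c) = C1*cos(c)^2


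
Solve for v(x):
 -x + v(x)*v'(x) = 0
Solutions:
 v(x) = -sqrt(C1 + x^2)
 v(x) = sqrt(C1 + x^2)


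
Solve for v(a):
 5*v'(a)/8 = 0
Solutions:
 v(a) = C1


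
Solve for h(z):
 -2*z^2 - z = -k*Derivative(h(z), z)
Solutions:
 h(z) = C1 + 2*z^3/(3*k) + z^2/(2*k)


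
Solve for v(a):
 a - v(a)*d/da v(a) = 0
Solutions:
 v(a) = -sqrt(C1 + a^2)
 v(a) = sqrt(C1 + a^2)


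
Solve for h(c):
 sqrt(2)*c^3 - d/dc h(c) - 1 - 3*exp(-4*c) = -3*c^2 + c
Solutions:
 h(c) = C1 + sqrt(2)*c^4/4 + c^3 - c^2/2 - c + 3*exp(-4*c)/4


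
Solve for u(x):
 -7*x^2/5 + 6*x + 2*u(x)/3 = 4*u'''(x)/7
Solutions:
 u(x) = C3*exp(6^(2/3)*7^(1/3)*x/6) + 21*x^2/10 - 9*x + (C1*sin(2^(2/3)*3^(1/6)*7^(1/3)*x/4) + C2*cos(2^(2/3)*3^(1/6)*7^(1/3)*x/4))*exp(-6^(2/3)*7^(1/3)*x/12)


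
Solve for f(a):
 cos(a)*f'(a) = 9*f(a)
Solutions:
 f(a) = C1*sqrt(sin(a) + 1)*(sin(a)^4 + 4*sin(a)^3 + 6*sin(a)^2 + 4*sin(a) + 1)/(sqrt(sin(a) - 1)*(sin(a)^4 - 4*sin(a)^3 + 6*sin(a)^2 - 4*sin(a) + 1))


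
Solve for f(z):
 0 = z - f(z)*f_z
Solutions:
 f(z) = -sqrt(C1 + z^2)
 f(z) = sqrt(C1 + z^2)


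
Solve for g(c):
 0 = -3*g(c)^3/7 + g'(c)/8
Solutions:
 g(c) = -sqrt(14)*sqrt(-1/(C1 + 24*c))/2
 g(c) = sqrt(14)*sqrt(-1/(C1 + 24*c))/2


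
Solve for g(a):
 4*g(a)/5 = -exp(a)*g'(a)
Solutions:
 g(a) = C1*exp(4*exp(-a)/5)


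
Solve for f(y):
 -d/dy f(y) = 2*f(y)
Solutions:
 f(y) = C1*exp(-2*y)


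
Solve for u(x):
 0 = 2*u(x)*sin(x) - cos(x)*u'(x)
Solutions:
 u(x) = C1/cos(x)^2


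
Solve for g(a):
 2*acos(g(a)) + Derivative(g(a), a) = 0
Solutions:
 Integral(1/acos(_y), (_y, g(a))) = C1 - 2*a


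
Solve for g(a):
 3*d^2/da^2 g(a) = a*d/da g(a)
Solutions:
 g(a) = C1 + C2*erfi(sqrt(6)*a/6)


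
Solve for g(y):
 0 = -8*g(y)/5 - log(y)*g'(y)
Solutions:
 g(y) = C1*exp(-8*li(y)/5)


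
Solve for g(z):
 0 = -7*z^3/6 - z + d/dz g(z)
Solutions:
 g(z) = C1 + 7*z^4/24 + z^2/2


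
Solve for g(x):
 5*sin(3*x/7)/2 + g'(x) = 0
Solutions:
 g(x) = C1 + 35*cos(3*x/7)/6


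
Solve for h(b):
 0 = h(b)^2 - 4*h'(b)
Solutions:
 h(b) = -4/(C1 + b)


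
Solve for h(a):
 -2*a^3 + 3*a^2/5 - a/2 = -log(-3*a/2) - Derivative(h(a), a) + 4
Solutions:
 h(a) = C1 + a^4/2 - a^3/5 + a^2/4 - a*log(-a) + a*(-log(3) + log(2) + 5)


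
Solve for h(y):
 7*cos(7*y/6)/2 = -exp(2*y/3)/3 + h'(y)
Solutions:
 h(y) = C1 + exp(2*y/3)/2 + 3*sin(7*y/6)


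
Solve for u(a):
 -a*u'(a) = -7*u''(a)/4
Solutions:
 u(a) = C1 + C2*erfi(sqrt(14)*a/7)


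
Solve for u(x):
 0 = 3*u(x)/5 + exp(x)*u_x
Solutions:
 u(x) = C1*exp(3*exp(-x)/5)


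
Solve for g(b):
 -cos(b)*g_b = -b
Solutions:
 g(b) = C1 + Integral(b/cos(b), b)


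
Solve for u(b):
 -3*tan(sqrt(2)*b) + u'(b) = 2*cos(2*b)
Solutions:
 u(b) = C1 - 3*sqrt(2)*log(cos(sqrt(2)*b))/2 + sin(2*b)


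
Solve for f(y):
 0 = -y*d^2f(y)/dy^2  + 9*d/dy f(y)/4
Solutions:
 f(y) = C1 + C2*y^(13/4)


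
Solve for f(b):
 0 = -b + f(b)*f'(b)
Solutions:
 f(b) = -sqrt(C1 + b^2)
 f(b) = sqrt(C1 + b^2)


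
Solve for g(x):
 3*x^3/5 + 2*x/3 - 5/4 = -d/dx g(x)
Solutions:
 g(x) = C1 - 3*x^4/20 - x^2/3 + 5*x/4


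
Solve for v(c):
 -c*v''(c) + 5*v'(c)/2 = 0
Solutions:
 v(c) = C1 + C2*c^(7/2)


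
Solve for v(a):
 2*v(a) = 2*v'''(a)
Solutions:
 v(a) = C3*exp(a) + (C1*sin(sqrt(3)*a/2) + C2*cos(sqrt(3)*a/2))*exp(-a/2)


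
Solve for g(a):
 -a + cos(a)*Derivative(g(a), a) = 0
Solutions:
 g(a) = C1 + Integral(a/cos(a), a)


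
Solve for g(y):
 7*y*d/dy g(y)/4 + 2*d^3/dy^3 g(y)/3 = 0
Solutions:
 g(y) = C1 + Integral(C2*airyai(-21^(1/3)*y/2) + C3*airybi(-21^(1/3)*y/2), y)


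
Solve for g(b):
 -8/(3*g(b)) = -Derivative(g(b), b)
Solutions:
 g(b) = -sqrt(C1 + 48*b)/3
 g(b) = sqrt(C1 + 48*b)/3


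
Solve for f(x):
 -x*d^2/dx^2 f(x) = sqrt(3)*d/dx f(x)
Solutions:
 f(x) = C1 + C2*x^(1 - sqrt(3))


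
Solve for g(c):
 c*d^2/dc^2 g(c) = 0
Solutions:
 g(c) = C1 + C2*c


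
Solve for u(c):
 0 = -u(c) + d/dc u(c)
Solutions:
 u(c) = C1*exp(c)


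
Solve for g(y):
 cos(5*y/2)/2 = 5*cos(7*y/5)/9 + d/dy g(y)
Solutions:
 g(y) = C1 - 25*sin(7*y/5)/63 + sin(5*y/2)/5


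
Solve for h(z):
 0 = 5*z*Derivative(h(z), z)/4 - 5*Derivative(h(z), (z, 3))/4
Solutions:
 h(z) = C1 + Integral(C2*airyai(z) + C3*airybi(z), z)


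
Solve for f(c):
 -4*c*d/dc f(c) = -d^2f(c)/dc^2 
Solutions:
 f(c) = C1 + C2*erfi(sqrt(2)*c)


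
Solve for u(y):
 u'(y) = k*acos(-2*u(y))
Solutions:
 Integral(1/acos(-2*_y), (_y, u(y))) = C1 + k*y


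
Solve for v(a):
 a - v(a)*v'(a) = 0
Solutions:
 v(a) = -sqrt(C1 + a^2)
 v(a) = sqrt(C1 + a^2)


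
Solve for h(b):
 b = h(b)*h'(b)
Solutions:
 h(b) = -sqrt(C1 + b^2)
 h(b) = sqrt(C1 + b^2)


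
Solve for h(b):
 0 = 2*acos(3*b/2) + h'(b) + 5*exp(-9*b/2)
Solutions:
 h(b) = C1 - 2*b*acos(3*b/2) + 2*sqrt(4 - 9*b^2)/3 + 10*exp(-9*b/2)/9


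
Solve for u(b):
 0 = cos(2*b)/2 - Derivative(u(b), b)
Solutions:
 u(b) = C1 + sin(2*b)/4


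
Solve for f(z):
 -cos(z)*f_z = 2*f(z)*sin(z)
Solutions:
 f(z) = C1*cos(z)^2


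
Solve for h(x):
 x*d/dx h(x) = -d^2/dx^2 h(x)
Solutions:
 h(x) = C1 + C2*erf(sqrt(2)*x/2)


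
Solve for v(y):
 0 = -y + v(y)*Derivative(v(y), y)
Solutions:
 v(y) = -sqrt(C1 + y^2)
 v(y) = sqrt(C1 + y^2)


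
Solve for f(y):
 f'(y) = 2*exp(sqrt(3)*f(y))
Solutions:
 f(y) = sqrt(3)*(2*log(-1/(C1 + 2*y)) - log(3))/6


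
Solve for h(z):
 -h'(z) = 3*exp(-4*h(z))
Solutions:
 h(z) = log(-I*(C1 - 12*z)^(1/4))
 h(z) = log(I*(C1 - 12*z)^(1/4))
 h(z) = log(-(C1 - 12*z)^(1/4))
 h(z) = log(C1 - 12*z)/4


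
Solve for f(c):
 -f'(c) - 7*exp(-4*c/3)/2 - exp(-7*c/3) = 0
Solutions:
 f(c) = C1 + 21*exp(-4*c/3)/8 + 3*exp(-7*c/3)/7


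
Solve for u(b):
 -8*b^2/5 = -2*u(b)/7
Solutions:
 u(b) = 28*b^2/5


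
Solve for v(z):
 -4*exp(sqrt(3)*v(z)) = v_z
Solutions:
 v(z) = sqrt(3)*(2*log(1/(C1 + 4*z)) - log(3))/6


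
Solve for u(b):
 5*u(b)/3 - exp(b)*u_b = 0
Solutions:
 u(b) = C1*exp(-5*exp(-b)/3)


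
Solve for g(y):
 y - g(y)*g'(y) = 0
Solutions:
 g(y) = -sqrt(C1 + y^2)
 g(y) = sqrt(C1 + y^2)


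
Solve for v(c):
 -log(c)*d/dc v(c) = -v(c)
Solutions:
 v(c) = C1*exp(li(c))


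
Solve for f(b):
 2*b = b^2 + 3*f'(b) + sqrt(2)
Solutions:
 f(b) = C1 - b^3/9 + b^2/3 - sqrt(2)*b/3


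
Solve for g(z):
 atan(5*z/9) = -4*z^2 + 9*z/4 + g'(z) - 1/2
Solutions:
 g(z) = C1 + 4*z^3/3 - 9*z^2/8 + z*atan(5*z/9) + z/2 - 9*log(25*z^2 + 81)/10


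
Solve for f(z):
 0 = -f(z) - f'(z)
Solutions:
 f(z) = C1*exp(-z)


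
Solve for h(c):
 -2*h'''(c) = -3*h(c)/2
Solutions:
 h(c) = C3*exp(6^(1/3)*c/2) + (C1*sin(2^(1/3)*3^(5/6)*c/4) + C2*cos(2^(1/3)*3^(5/6)*c/4))*exp(-6^(1/3)*c/4)


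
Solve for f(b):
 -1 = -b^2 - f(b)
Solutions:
 f(b) = 1 - b^2


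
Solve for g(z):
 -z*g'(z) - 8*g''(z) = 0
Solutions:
 g(z) = C1 + C2*erf(z/4)


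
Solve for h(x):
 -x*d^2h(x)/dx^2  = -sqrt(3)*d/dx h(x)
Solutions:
 h(x) = C1 + C2*x^(1 + sqrt(3))


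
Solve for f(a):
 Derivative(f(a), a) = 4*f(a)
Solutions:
 f(a) = C1*exp(4*a)


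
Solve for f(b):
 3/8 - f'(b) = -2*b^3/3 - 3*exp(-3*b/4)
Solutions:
 f(b) = C1 + b^4/6 + 3*b/8 - 4*exp(-3*b/4)


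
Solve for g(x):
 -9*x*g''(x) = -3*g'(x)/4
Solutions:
 g(x) = C1 + C2*x^(13/12)


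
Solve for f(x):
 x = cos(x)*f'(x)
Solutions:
 f(x) = C1 + Integral(x/cos(x), x)


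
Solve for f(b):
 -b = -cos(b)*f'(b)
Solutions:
 f(b) = C1 + Integral(b/cos(b), b)


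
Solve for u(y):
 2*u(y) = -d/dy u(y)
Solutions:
 u(y) = C1*exp(-2*y)


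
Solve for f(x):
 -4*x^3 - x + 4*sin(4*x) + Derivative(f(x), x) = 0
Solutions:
 f(x) = C1 + x^4 + x^2/2 + cos(4*x)


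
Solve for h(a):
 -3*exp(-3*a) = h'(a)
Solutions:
 h(a) = C1 + exp(-3*a)


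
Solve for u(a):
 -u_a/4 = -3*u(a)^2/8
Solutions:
 u(a) = -2/(C1 + 3*a)


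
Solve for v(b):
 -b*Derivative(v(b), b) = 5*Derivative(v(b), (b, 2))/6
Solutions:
 v(b) = C1 + C2*erf(sqrt(15)*b/5)


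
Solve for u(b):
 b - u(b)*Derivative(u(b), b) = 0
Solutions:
 u(b) = -sqrt(C1 + b^2)
 u(b) = sqrt(C1 + b^2)


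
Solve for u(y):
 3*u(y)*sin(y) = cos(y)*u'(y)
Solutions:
 u(y) = C1/cos(y)^3


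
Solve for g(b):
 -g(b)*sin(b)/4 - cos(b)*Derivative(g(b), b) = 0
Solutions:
 g(b) = C1*cos(b)^(1/4)


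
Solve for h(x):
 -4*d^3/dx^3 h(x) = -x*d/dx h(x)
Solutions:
 h(x) = C1 + Integral(C2*airyai(2^(1/3)*x/2) + C3*airybi(2^(1/3)*x/2), x)


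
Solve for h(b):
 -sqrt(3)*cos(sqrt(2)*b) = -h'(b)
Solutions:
 h(b) = C1 + sqrt(6)*sin(sqrt(2)*b)/2


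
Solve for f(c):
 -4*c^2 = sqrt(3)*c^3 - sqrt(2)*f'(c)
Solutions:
 f(c) = C1 + sqrt(6)*c^4/8 + 2*sqrt(2)*c^3/3


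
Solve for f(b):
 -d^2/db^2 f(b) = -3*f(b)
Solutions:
 f(b) = C1*exp(-sqrt(3)*b) + C2*exp(sqrt(3)*b)


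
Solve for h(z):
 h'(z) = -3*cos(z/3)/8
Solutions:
 h(z) = C1 - 9*sin(z/3)/8


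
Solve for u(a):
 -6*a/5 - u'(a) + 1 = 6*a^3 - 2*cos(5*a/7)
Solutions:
 u(a) = C1 - 3*a^4/2 - 3*a^2/5 + a + 14*sin(5*a/7)/5


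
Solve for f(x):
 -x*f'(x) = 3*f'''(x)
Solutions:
 f(x) = C1 + Integral(C2*airyai(-3^(2/3)*x/3) + C3*airybi(-3^(2/3)*x/3), x)


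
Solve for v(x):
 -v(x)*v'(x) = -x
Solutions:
 v(x) = -sqrt(C1 + x^2)
 v(x) = sqrt(C1 + x^2)


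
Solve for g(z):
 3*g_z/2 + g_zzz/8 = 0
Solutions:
 g(z) = C1 + C2*sin(2*sqrt(3)*z) + C3*cos(2*sqrt(3)*z)


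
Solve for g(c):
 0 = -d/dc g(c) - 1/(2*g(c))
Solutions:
 g(c) = -sqrt(C1 - c)
 g(c) = sqrt(C1 - c)


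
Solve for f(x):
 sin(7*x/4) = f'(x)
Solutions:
 f(x) = C1 - 4*cos(7*x/4)/7


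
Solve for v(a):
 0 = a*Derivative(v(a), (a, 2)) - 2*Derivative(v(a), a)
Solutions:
 v(a) = C1 + C2*a^3


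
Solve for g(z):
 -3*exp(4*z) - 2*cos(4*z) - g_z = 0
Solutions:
 g(z) = C1 - 3*exp(4*z)/4 - sin(4*z)/2


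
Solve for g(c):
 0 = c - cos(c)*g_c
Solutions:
 g(c) = C1 + Integral(c/cos(c), c)


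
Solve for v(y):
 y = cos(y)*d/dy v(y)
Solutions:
 v(y) = C1 + Integral(y/cos(y), y)


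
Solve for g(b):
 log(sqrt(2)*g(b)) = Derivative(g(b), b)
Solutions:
 -2*Integral(1/(2*log(_y) + log(2)), (_y, g(b))) = C1 - b


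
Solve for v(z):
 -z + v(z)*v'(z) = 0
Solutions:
 v(z) = -sqrt(C1 + z^2)
 v(z) = sqrt(C1 + z^2)


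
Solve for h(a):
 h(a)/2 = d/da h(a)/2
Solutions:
 h(a) = C1*exp(a)


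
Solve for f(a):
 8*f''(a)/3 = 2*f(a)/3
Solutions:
 f(a) = C1*exp(-a/2) + C2*exp(a/2)


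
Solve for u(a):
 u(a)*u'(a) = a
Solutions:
 u(a) = -sqrt(C1 + a^2)
 u(a) = sqrt(C1 + a^2)


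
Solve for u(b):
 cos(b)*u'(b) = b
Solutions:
 u(b) = C1 + Integral(b/cos(b), b)


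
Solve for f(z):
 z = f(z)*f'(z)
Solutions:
 f(z) = -sqrt(C1 + z^2)
 f(z) = sqrt(C1 + z^2)


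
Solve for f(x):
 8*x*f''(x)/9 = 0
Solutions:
 f(x) = C1 + C2*x


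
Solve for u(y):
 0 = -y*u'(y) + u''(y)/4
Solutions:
 u(y) = C1 + C2*erfi(sqrt(2)*y)


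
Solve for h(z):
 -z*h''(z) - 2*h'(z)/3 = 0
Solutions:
 h(z) = C1 + C2*z^(1/3)


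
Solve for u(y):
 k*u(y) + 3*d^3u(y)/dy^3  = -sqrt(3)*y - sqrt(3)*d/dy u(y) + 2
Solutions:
 u(y) = C1*exp(2^(1/3)*y*(-2^(1/3)*(9*k + sqrt(3)*sqrt(27*k^2 + 4*sqrt(3)))^(1/3) + 2*sqrt(3)/(9*k + sqrt(3)*sqrt(27*k^2 + 4*sqrt(3)))^(1/3))/6) + C2*exp(2^(1/3)*y*(2^(1/3)*(9*k + sqrt(3)*sqrt(27*k^2 + 4*sqrt(3)))^(1/3) - 2^(1/3)*sqrt(3)*I*(9*k + sqrt(3)*sqrt(27*k^2 + 4*sqrt(3)))^(1/3) + 8*sqrt(3)/((-1 + sqrt(3)*I)*(9*k + sqrt(3)*sqrt(27*k^2 + 4*sqrt(3)))^(1/3)))/12) + C3*exp(2^(1/3)*y*(2^(1/3)*(9*k + sqrt(3)*sqrt(27*k^2 + 4*sqrt(3)))^(1/3) + 2^(1/3)*sqrt(3)*I*(9*k + sqrt(3)*sqrt(27*k^2 + 4*sqrt(3)))^(1/3) - 8*sqrt(3)/((1 + sqrt(3)*I)*(9*k + sqrt(3)*sqrt(27*k^2 + 4*sqrt(3)))^(1/3)))/12) - sqrt(3)*y/k + 2/k + 3/k^2


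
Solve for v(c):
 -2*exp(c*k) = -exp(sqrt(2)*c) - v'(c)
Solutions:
 v(c) = C1 - sqrt(2)*exp(sqrt(2)*c)/2 + 2*exp(c*k)/k


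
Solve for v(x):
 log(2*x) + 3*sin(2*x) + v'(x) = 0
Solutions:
 v(x) = C1 - x*log(x) - x*log(2) + x + 3*cos(2*x)/2


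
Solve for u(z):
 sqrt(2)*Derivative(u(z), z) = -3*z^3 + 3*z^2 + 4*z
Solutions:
 u(z) = C1 - 3*sqrt(2)*z^4/8 + sqrt(2)*z^3/2 + sqrt(2)*z^2


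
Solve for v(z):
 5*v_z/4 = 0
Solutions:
 v(z) = C1


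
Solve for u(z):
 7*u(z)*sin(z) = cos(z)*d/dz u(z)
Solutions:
 u(z) = C1/cos(z)^7


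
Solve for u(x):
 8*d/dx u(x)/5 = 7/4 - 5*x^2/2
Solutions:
 u(x) = C1 - 25*x^3/48 + 35*x/32


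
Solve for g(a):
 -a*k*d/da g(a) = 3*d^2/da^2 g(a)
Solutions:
 g(a) = Piecewise((-sqrt(6)*sqrt(pi)*C1*erf(sqrt(6)*a*sqrt(k)/6)/(2*sqrt(k)) - C2, (k > 0) | (k < 0)), (-C1*a - C2, True))


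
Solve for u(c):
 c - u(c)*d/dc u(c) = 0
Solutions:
 u(c) = -sqrt(C1 + c^2)
 u(c) = sqrt(C1 + c^2)


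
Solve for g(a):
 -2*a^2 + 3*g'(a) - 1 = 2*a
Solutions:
 g(a) = C1 + 2*a^3/9 + a^2/3 + a/3


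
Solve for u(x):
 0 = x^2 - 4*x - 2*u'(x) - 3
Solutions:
 u(x) = C1 + x^3/6 - x^2 - 3*x/2


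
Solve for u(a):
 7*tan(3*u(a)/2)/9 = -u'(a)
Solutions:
 u(a) = -2*asin(C1*exp(-7*a/6))/3 + 2*pi/3
 u(a) = 2*asin(C1*exp(-7*a/6))/3


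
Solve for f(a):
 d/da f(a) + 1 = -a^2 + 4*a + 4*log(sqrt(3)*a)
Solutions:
 f(a) = C1 - a^3/3 + 2*a^2 + 4*a*log(a) - 5*a + a*log(9)


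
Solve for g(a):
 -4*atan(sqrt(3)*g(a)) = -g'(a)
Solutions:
 Integral(1/atan(sqrt(3)*_y), (_y, g(a))) = C1 + 4*a


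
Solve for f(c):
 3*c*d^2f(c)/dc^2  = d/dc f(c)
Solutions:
 f(c) = C1 + C2*c^(4/3)


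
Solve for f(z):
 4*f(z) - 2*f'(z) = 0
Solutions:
 f(z) = C1*exp(2*z)


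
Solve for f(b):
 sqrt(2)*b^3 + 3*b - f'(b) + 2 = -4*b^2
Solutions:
 f(b) = C1 + sqrt(2)*b^4/4 + 4*b^3/3 + 3*b^2/2 + 2*b


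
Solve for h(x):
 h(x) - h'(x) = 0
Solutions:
 h(x) = C1*exp(x)


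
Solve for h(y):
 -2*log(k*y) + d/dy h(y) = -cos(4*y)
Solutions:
 h(y) = C1 + 2*y*log(k*y) - 2*y - sin(4*y)/4


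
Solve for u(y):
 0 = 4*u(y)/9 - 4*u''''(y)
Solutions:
 u(y) = C1*exp(-sqrt(3)*y/3) + C2*exp(sqrt(3)*y/3) + C3*sin(sqrt(3)*y/3) + C4*cos(sqrt(3)*y/3)


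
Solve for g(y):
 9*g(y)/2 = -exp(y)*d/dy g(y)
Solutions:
 g(y) = C1*exp(9*exp(-y)/2)


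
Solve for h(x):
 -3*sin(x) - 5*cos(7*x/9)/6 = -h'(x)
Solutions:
 h(x) = C1 + 15*sin(7*x/9)/14 - 3*cos(x)


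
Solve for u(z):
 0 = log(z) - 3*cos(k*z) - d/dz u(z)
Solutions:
 u(z) = C1 + z*log(z) - z - 3*Piecewise((sin(k*z)/k, Ne(k, 0)), (z, True))


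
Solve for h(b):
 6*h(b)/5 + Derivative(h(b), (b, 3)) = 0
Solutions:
 h(b) = C3*exp(-5^(2/3)*6^(1/3)*b/5) + (C1*sin(2^(1/3)*3^(5/6)*5^(2/3)*b/10) + C2*cos(2^(1/3)*3^(5/6)*5^(2/3)*b/10))*exp(5^(2/3)*6^(1/3)*b/10)


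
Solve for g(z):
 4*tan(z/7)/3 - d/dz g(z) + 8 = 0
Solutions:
 g(z) = C1 + 8*z - 28*log(cos(z/7))/3


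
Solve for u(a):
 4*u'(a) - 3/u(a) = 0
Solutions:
 u(a) = -sqrt(C1 + 6*a)/2
 u(a) = sqrt(C1 + 6*a)/2


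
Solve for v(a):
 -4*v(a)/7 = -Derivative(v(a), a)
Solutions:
 v(a) = C1*exp(4*a/7)


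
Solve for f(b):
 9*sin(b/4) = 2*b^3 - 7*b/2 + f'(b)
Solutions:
 f(b) = C1 - b^4/2 + 7*b^2/4 - 36*cos(b/4)


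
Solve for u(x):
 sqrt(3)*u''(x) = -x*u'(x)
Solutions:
 u(x) = C1 + C2*erf(sqrt(2)*3^(3/4)*x/6)


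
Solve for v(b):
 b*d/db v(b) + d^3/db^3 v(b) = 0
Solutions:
 v(b) = C1 + Integral(C2*airyai(-b) + C3*airybi(-b), b)


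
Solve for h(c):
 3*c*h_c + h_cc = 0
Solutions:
 h(c) = C1 + C2*erf(sqrt(6)*c/2)


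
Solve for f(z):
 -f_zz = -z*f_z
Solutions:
 f(z) = C1 + C2*erfi(sqrt(2)*z/2)


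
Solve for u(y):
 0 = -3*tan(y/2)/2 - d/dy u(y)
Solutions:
 u(y) = C1 + 3*log(cos(y/2))


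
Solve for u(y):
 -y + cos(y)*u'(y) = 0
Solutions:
 u(y) = C1 + Integral(y/cos(y), y)


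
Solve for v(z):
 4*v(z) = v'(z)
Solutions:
 v(z) = C1*exp(4*z)


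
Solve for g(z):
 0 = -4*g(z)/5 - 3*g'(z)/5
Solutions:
 g(z) = C1*exp(-4*z/3)


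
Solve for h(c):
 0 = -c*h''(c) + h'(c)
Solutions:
 h(c) = C1 + C2*c^2


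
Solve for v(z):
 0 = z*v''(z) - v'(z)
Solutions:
 v(z) = C1 + C2*z^2


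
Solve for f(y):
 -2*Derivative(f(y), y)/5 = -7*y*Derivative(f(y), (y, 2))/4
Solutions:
 f(y) = C1 + C2*y^(43/35)


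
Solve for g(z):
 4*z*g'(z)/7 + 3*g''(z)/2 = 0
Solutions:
 g(z) = C1 + C2*erf(2*sqrt(21)*z/21)


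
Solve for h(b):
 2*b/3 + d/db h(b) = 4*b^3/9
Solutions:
 h(b) = C1 + b^4/9 - b^2/3


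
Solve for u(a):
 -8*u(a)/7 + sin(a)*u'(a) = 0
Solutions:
 u(a) = C1*(cos(a) - 1)^(4/7)/(cos(a) + 1)^(4/7)


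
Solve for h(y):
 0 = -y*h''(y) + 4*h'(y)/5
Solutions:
 h(y) = C1 + C2*y^(9/5)


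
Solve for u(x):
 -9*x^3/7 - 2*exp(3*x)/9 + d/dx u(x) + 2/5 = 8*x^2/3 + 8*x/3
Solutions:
 u(x) = C1 + 9*x^4/28 + 8*x^3/9 + 4*x^2/3 - 2*x/5 + 2*exp(3*x)/27


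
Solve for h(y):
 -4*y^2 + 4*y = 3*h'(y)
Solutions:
 h(y) = C1 - 4*y^3/9 + 2*y^2/3


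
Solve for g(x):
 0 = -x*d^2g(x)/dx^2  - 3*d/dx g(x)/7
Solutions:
 g(x) = C1 + C2*x^(4/7)


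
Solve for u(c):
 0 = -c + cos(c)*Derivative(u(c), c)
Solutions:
 u(c) = C1 + Integral(c/cos(c), c)


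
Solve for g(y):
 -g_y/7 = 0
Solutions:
 g(y) = C1


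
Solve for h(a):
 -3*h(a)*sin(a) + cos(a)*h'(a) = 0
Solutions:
 h(a) = C1/cos(a)^3


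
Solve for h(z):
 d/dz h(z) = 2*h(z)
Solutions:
 h(z) = C1*exp(2*z)


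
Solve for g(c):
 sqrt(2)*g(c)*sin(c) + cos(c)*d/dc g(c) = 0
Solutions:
 g(c) = C1*cos(c)^(sqrt(2))


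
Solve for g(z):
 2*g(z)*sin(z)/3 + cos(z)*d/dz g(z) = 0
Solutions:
 g(z) = C1*cos(z)^(2/3)


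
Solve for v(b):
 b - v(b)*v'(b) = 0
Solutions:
 v(b) = -sqrt(C1 + b^2)
 v(b) = sqrt(C1 + b^2)


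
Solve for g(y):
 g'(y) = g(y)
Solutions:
 g(y) = C1*exp(y)


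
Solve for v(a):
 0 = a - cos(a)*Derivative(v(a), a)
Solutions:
 v(a) = C1 + Integral(a/cos(a), a)


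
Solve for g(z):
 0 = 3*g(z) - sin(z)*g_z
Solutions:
 g(z) = C1*(cos(z) - 1)^(3/2)/(cos(z) + 1)^(3/2)


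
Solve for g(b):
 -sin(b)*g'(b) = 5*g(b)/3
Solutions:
 g(b) = C1*(cos(b) + 1)^(5/6)/(cos(b) - 1)^(5/6)


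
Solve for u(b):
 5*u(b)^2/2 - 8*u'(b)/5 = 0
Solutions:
 u(b) = -16/(C1 + 25*b)


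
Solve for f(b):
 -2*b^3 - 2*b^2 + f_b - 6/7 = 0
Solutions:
 f(b) = C1 + b^4/2 + 2*b^3/3 + 6*b/7


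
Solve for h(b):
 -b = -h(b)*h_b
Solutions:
 h(b) = -sqrt(C1 + b^2)
 h(b) = sqrt(C1 + b^2)


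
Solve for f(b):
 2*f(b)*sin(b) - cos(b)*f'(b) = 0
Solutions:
 f(b) = C1/cos(b)^2


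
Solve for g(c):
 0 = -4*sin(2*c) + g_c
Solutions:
 g(c) = C1 - 2*cos(2*c)


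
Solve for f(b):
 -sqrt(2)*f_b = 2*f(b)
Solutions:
 f(b) = C1*exp(-sqrt(2)*b)


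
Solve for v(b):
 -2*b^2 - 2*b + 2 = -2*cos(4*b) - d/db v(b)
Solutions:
 v(b) = C1 + 2*b^3/3 + b^2 - 2*b - sin(4*b)/2


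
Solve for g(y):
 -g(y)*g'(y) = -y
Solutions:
 g(y) = -sqrt(C1 + y^2)
 g(y) = sqrt(C1 + y^2)


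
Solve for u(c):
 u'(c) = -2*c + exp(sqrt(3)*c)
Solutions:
 u(c) = C1 - c^2 + sqrt(3)*exp(sqrt(3)*c)/3


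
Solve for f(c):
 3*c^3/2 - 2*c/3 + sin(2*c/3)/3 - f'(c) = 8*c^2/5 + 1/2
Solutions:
 f(c) = C1 + 3*c^4/8 - 8*c^3/15 - c^2/3 - c/2 - cos(2*c/3)/2


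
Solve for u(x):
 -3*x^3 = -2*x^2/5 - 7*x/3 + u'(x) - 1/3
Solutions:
 u(x) = C1 - 3*x^4/4 + 2*x^3/15 + 7*x^2/6 + x/3


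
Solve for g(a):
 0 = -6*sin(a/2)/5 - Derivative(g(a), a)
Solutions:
 g(a) = C1 + 12*cos(a/2)/5


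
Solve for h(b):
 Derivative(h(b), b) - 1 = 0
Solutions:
 h(b) = C1 + b


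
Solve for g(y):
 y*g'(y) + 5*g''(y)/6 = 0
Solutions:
 g(y) = C1 + C2*erf(sqrt(15)*y/5)


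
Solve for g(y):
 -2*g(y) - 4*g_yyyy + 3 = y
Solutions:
 g(y) = -y/2 + (C1*sin(2^(1/4)*y/2) + C2*cos(2^(1/4)*y/2))*exp(-2^(1/4)*y/2) + (C3*sin(2^(1/4)*y/2) + C4*cos(2^(1/4)*y/2))*exp(2^(1/4)*y/2) + 3/2


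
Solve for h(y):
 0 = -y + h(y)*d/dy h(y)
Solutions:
 h(y) = -sqrt(C1 + y^2)
 h(y) = sqrt(C1 + y^2)


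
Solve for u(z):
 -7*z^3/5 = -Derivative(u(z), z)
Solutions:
 u(z) = C1 + 7*z^4/20


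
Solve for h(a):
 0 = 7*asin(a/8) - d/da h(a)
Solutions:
 h(a) = C1 + 7*a*asin(a/8) + 7*sqrt(64 - a^2)


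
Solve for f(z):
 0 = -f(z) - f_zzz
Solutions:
 f(z) = C3*exp(-z) + (C1*sin(sqrt(3)*z/2) + C2*cos(sqrt(3)*z/2))*exp(z/2)


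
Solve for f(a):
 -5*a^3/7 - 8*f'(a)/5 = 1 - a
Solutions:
 f(a) = C1 - 25*a^4/224 + 5*a^2/16 - 5*a/8


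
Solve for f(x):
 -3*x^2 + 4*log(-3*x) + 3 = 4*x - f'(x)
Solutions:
 f(x) = C1 + x^3 + 2*x^2 - 4*x*log(-x) + x*(1 - 4*log(3))


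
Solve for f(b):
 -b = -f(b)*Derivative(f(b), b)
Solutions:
 f(b) = -sqrt(C1 + b^2)
 f(b) = sqrt(C1 + b^2)


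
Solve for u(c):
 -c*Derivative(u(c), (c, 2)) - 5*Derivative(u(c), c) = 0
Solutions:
 u(c) = C1 + C2/c^4


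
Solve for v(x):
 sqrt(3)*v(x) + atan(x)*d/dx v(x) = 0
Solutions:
 v(x) = C1*exp(-sqrt(3)*Integral(1/atan(x), x))


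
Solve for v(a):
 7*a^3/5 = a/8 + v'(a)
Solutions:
 v(a) = C1 + 7*a^4/20 - a^2/16


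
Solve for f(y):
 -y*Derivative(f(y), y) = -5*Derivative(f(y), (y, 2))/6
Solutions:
 f(y) = C1 + C2*erfi(sqrt(15)*y/5)


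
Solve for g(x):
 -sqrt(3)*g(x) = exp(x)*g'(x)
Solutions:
 g(x) = C1*exp(sqrt(3)*exp(-x))


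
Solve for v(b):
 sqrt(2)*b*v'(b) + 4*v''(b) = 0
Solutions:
 v(b) = C1 + C2*erf(2^(3/4)*b/4)
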